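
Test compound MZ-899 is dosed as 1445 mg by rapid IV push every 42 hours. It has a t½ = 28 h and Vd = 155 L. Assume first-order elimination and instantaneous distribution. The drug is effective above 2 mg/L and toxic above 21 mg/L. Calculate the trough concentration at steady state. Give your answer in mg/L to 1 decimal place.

τ/t½ = 42/28 ≈ 1.5, so fraction remaining f = (1/2)^(42/28) ≈ 0.3536.
Accumulation ratio R = 1/(1 − f) ≈ 1/0.6464 ≈ 1.5470.
Single-dose peak C₀ = D/Vd = 1445/155 ≈ 9.323 mg/L.
Steady-state peak Cmax,ss = C₀·R ≈ 9.323 × 1.5470 ≈ 14.423 mg/L.
One interval later, Cmin,ss = Cmax,ss·e^(−kτ) ≈ 14.423 × 0.3536 ≈ 5.100 mg/L.
Trough 5.1 mg/L vs MEC 2 mg/L: adequate.

5.1 mg/L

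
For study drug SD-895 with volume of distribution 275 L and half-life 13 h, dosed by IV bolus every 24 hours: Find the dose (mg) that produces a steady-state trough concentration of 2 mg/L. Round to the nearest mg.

τ/t½ = 24/13 ≈ 1.8462, so f = (1/2)^(24/13) ≈ 0.278133.
Cmin,ss = (D/Vd)·f/(1−f), so D = Cmin,ss·Vd·(1−f)/f.
D = 2 × 275 × (1−f)/f ≈ 2 × 275 × 2.59540 ≈ 1427.47 mg.

1427 mg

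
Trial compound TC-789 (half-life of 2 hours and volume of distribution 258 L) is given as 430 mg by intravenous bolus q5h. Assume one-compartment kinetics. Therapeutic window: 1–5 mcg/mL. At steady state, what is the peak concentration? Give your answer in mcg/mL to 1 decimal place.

τ/t½ = 5/2 ≈ 2.5, so fraction remaining f = (1/2)^(5/2) ≈ 0.1768.
At steady state, accumulation factor R = 1/(1 − e^(−kτ)) ≈ 1.2148.
Single-dose peak C₀ = D/Vd = 430/258 ≈ 1.667 mcg/mL.
Steady-state peak Cmax,ss = C₀·R ≈ 1.667 × 1.2148 ≈ 2.025 mcg/mL.
Peak 2.0 mcg/mL vs MTC 5 mcg/mL: below toxic threshold.

2.0 mcg/mL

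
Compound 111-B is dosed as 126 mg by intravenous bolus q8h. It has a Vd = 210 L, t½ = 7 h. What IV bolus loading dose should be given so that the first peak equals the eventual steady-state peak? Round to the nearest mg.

230 mg

f = (1/2)^(8/7) ≈ 0.452862; accumulation ratio R = 1/(1−f) ≈ 1.82769.
Loading dose to hit Cmax,ss on first dose: D_load = D_maint·R ≈ 126 × 1.82769 ≈ 230.29 mg.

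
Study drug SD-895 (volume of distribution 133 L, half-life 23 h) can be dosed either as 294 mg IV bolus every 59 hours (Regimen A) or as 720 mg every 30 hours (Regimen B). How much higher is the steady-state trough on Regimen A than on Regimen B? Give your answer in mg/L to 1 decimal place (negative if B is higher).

Regimen A: f = (1/2)^(59/23) ≈ 0.1690; Cmin,ss = (294/133)·f/(1−f) ≈ 0.450 mg/L.
Regimen B: f = (1/2)^(30/23) ≈ 0.4049; Cmin,ss = (720/133)·f/(1−f) ≈ 3.683 mg/L.
Difference ≈ 0.450 − 3.683 ≈ -3.233 mg/L.

-3.2 mg/L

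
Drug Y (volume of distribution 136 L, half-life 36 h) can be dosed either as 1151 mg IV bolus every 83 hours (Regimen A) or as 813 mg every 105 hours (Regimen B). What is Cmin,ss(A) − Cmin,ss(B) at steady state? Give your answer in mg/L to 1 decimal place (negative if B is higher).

1.2 mg/L

Regimen A: f = (1/2)^(83/36) ≈ 0.2023; Cmin,ss = (1151/136)·f/(1−f) ≈ 2.146 mg/L.
Regimen B: f = (1/2)^(105/36) ≈ 0.1324; Cmin,ss = (813/136)·f/(1−f) ≈ 0.912 mg/L.
Difference ≈ 2.146 − 0.912 ≈ 1.234 mg/L.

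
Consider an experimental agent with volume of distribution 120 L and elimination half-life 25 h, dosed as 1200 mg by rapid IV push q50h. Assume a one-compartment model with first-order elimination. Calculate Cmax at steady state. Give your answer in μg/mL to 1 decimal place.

13.3 μg/mL

The dosing interval is 2 half-lives, so f = 2^(−2) = 0.25.
At steady state, R = 1/(1 − 0.25) = 4/3.
Single-dose peak C₀ = D/Vd = 1200/120 = 10 μg/mL.
Steady-state peak Cmax,ss = C₀·R = 10 × 4/3 ≈ 13.333 μg/mL.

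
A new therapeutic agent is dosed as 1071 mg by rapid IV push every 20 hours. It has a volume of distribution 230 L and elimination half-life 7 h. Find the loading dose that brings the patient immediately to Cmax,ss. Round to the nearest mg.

1242 mg

f = (1/2)^(20/7) ≈ 0.138011; accumulation ratio R = 1/(1−f) ≈ 1.16011.
Loading dose to hit Cmax,ss on first dose: D_load = D_maint·R ≈ 1071 × 1.16011 ≈ 1242.48 mg.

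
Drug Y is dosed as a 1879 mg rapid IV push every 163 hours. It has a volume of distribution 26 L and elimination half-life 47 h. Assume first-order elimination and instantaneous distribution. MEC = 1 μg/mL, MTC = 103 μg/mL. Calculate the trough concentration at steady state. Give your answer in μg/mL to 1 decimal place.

Over one 163-h interval, 163/47 ≈ 3.4681 half-lives elapse, leaving f ≈ 0.0904 of each dose.
Single-dose peak C₀ = D/Vd = 1879/26 ≈ 72.269 μg/mL.
Steady-state trough Cmin,ss = C₀·f/(1−f) ≈ 72.269 × 0.0904/0.9096 ≈ 7.182 μg/mL.
Trough 7.2 μg/mL vs MEC 1 μg/mL: adequate.

7.2 μg/mL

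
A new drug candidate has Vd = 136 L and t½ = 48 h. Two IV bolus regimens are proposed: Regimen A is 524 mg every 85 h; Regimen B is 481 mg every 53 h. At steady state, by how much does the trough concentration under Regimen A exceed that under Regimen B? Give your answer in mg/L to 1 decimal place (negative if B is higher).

Regimen A: f = (1/2)^(85/48) ≈ 0.2930; Cmin,ss = (524/136)·f/(1−f) ≈ 1.597 mg/L.
Regimen B: f = (1/2)^(53/48) ≈ 0.4652; Cmin,ss = (481/136)·f/(1−f) ≈ 3.076 mg/L.
Difference ≈ 1.597 − 3.076 ≈ -1.479 mg/L.

-1.5 mg/L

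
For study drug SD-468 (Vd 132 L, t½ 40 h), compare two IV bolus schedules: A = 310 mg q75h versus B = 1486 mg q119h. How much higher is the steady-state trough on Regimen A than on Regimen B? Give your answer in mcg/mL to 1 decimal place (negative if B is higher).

Regimen A: f = (1/2)^(75/40) ≈ 0.2726; Cmin,ss = (310/132)·f/(1−f) ≈ 0.880 mcg/mL.
Regimen B: f = (1/2)^(119/40) ≈ 0.1272; Cmin,ss = (1486/132)·f/(1−f) ≈ 1.641 mcg/mL.
Difference ≈ 0.880 − 1.641 ≈ -0.761 mcg/mL.

-0.8 mcg/mL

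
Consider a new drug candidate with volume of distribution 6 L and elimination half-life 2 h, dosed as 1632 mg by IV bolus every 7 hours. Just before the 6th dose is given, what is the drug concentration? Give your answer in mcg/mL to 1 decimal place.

26.4 mcg/mL

f = (1/2)^(τ/t½) = (1/2)^(7/2) ≈ 0.0884.
C₀ = D/Vd = 1632/6 ≈ 272.000 mcg/mL.
Before the 6th dose, 5 doses have been given. Superposition: Cmin = C₀·(f + f² + … + f^5).
≈ 272.000 × (0.0884 + 0.0078 + 0.0007 + 0.0001 + 0.0000) ≈ 272.000 × 0.0970 ≈ 26.384 mcg/mL.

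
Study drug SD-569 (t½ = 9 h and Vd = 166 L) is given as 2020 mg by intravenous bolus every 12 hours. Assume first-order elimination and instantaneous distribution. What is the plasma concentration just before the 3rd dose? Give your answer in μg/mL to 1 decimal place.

6.7 μg/mL

f = (1/2)^(τ/t½) = (1/2)^(12/9) ≈ 0.3969.
C₀ = D/Vd = 2020/166 ≈ 12.169 μg/mL.
Before the 3rd dose, 2 doses have been given. Superposition: Cmin = C₀·(f + f²).
≈ 12.169 × (0.3969 + 0.1575) ≈ 12.169 × 0.5544 ≈ 6.746 μg/mL.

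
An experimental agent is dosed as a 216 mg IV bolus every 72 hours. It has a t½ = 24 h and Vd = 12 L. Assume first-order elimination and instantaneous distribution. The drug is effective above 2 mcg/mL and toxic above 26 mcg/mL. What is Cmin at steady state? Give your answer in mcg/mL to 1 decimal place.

The dosing interval is 3 half-lives, so f = 2^(−3) = 0.125.
At steady state, R = 1/(1 − 0.125) = 8/7.
Single-dose peak C₀ = D/Vd = 216/12 = 18 mcg/mL.
Steady-state peak Cmax,ss = C₀·R = 18 × 8/7 ≈ 20.571 mcg/mL.
Steady-state trough Cmin,ss = Cmax,ss·f ≈ 20.571 × 0.125 ≈ 2.571 mcg/mL.
Trough 2.6 mcg/mL vs MEC 2 mcg/mL: adequate.

2.6 mcg/mL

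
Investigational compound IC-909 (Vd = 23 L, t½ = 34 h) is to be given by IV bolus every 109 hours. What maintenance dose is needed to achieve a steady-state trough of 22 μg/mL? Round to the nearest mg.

τ/t½ = 109/34 ≈ 3.2059, so f = (1/2)^(109/34) ≈ 0.108376.
Cmin,ss = (D/Vd)·f/(1−f), so D = Cmin,ss·Vd·(1−f)/f.
D = 22 × 23 × (1−f)/f ≈ 22 × 23 × 8.22714 ≈ 4162.93 mg.

4163 mg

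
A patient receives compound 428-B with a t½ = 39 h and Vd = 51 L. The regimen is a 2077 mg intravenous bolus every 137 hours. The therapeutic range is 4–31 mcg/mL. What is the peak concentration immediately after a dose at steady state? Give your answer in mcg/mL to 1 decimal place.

44.6 mcg/mL

k = ln2/t½ = ln2/39 ≈ 0.017773 h⁻¹; fraction remaining f = e^(−kτ) = e^(−0.017773×137) ≈ 0.0876.
Accumulation ratio R = 1/(1 − f) ≈ 1/0.9124 ≈ 1.0960.
Each bolus raises the concentration by D/Vd = 2077/51 ≈ 40.725 mcg/mL.
Steady-state peak Cmax,ss = C₀·R ≈ 40.725 × 1.0960 ≈ 44.635 mcg/mL.
Peak 44.6 mcg/mL vs MTC 31 mcg/mL: exceeds toxic threshold.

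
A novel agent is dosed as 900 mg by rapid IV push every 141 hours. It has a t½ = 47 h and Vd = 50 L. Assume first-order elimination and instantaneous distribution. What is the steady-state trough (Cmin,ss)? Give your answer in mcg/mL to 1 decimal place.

2.6 mcg/mL

The dosing interval is 3 half-lives, so f = 2^(−3) = 0.125.
At steady state, R = 1/(1 − 0.125) = 8/7.
Single-dose peak C₀ = D/Vd = 900/50 = 18 mcg/mL.
Steady-state peak Cmax,ss = C₀·R = 18 × 8/7 ≈ 20.571 mcg/mL.
Steady-state trough Cmin,ss = Cmax,ss·f ≈ 20.571 × 0.125 ≈ 2.571 mcg/mL.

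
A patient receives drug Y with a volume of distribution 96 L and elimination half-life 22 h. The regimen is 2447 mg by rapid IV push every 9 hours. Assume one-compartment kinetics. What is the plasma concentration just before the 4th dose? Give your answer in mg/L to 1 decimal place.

f = (1/2)^(τ/t½) = (1/2)^(9/22) ≈ 0.7531.
C₀ = D/Vd = 2447/96 ≈ 25.490 mg/L.
Before the 4th dose, 3 doses have been given. Superposition: Cmin = C₀·(f + f² + … + f^3).
≈ 25.490 × (0.7531 + 0.5672 + 0.4271) ≈ 25.490 × 1.7474 ≈ 44.541 mg/L.

44.5 mg/L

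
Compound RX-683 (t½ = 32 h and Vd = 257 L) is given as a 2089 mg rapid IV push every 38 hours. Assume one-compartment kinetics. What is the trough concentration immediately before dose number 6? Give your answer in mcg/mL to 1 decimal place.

f = (1/2)^(τ/t½) = (1/2)^(38/32) ≈ 0.4391.
C₀ = D/Vd = 2089/257 ≈ 8.128 mcg/mL.
Before the 6th dose, 5 doses have been given. Superposition: Cmin = C₀·(f + f² + … + f^5).
≈ 8.128 × (0.4391 + 0.1928 + 0.0847 + 0.0372 + 0.0163) ≈ 8.128 × 0.7701 ≈ 6.259 mcg/mL.

6.3 mcg/mL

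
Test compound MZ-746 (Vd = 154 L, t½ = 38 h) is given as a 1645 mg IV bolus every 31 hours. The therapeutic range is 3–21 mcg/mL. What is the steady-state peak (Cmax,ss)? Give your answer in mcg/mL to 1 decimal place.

Over one 31-h interval, 31/38 ≈ 0.81579 half-lives elapse, leaving f ≈ 0.5681 of each dose.
At steady state, accumulation factor R = 1/(1 − e^(−kτ)) ≈ 2.3154.
Single-dose peak C₀ = D/Vd = 1645/154 ≈ 10.682 mcg/mL.
Cmax,ss = C₀/(1 − f) ≈ 10.682/0.4319 ≈ 24.733 mcg/mL.
Peak 24.7 mcg/mL vs MTC 21 mcg/mL: exceeds toxic threshold.

24.7 mcg/mL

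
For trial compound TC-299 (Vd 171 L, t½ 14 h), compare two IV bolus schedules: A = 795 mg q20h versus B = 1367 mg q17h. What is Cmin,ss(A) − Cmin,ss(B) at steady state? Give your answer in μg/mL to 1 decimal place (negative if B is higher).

-3.3 μg/mL

Regimen A: f = (1/2)^(20/14) ≈ 0.3715; Cmin,ss = (795/171)·f/(1−f) ≈ 2.748 μg/mL.
Regimen B: f = (1/2)^(17/14) ≈ 0.4310; Cmin,ss = (1367/171)·f/(1−f) ≈ 6.055 μg/mL.
Difference ≈ 2.748 − 6.055 ≈ -3.307 μg/mL.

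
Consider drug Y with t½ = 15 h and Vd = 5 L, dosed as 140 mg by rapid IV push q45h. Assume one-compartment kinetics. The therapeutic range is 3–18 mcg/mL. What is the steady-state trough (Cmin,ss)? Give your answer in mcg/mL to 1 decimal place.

4.0 mcg/mL

The dosing interval is 3 half-lives, so f = 2^(−3) = 0.125.
Accumulation ratio R = 1/(1 − f) = 1/0.875 = 8/7.
Single-dose peak C₀ = D/Vd = 140/5 = 28 mcg/mL.
Steady-state peak Cmax,ss = C₀·R = 28 × 8/7 ≈ 32.000 mcg/mL.
Steady-state trough Cmin,ss = Cmax,ss·f ≈ 32.000 × 0.125 ≈ 4.000 mcg/mL.
Trough 4.0 mcg/mL vs MEC 3 mcg/mL: adequate.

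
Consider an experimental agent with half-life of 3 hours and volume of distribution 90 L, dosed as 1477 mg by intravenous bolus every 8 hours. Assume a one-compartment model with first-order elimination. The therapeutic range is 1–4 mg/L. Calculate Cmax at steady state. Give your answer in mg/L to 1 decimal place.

19.5 mg/L

Over one 8-h interval, 8/3 ≈ 2.6667 half-lives elapse, leaving f ≈ 0.1575 of each dose.
At steady state, accumulation factor R = 1/(1 − e^(−kτ)) ≈ 1.1869.
Single-dose peak C₀ = D/Vd = 1477/90 ≈ 16.411 mg/L.
Steady-state peak Cmax,ss = C₀·R ≈ 16.411 × 1.1869 ≈ 19.478 mg/L.
Peak 19.5 mg/L vs MTC 4 mg/L: exceeds toxic threshold.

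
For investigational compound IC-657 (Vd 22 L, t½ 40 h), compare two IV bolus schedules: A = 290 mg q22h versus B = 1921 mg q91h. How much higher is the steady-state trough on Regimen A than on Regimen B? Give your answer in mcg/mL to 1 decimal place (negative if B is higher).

5.7 mcg/mL

Regimen A: f = (1/2)^(22/40) ≈ 0.6830; Cmin,ss = (290/22)·f/(1−f) ≈ 28.401 mcg/mL.
Regimen B: f = (1/2)^(91/40) ≈ 0.2066; Cmin,ss = (1921/22)·f/(1−f) ≈ 22.738 mcg/mL.
Difference ≈ 28.401 − 22.738 ≈ 5.663 mcg/mL.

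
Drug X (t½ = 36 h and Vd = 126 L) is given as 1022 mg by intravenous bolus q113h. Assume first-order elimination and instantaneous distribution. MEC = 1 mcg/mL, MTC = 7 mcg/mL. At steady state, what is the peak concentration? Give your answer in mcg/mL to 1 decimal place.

k = ln2/t½ = ln2/36 ≈ 0.019254 h⁻¹; fraction remaining f = e^(−kτ) = e^(−0.019254×113) ≈ 0.1135.
At steady state, accumulation factor R = 1/(1 − e^(−kτ)) ≈ 1.1280.
Each bolus raises the concentration by D/Vd = 1022/126 ≈ 8.111 mcg/mL.
Steady-state peak Cmax,ss = C₀·R ≈ 8.111 × 1.1280 ≈ 9.149 mcg/mL.
Peak 9.1 mcg/mL vs MTC 7 mcg/mL: exceeds toxic threshold.

9.1 mcg/mL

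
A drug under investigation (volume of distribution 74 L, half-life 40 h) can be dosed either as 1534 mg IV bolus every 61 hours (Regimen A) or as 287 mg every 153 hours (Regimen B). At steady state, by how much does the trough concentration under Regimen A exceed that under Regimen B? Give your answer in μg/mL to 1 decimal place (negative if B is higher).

Regimen A: f = (1/2)^(61/40) ≈ 0.3475; Cmin,ss = (1534/74)·f/(1−f) ≈ 11.040 μg/mL.
Regimen B: f = (1/2)^(153/40) ≈ 0.0706; Cmin,ss = (287/74)·f/(1−f) ≈ 0.295 μg/mL.
Difference ≈ 11.040 − 0.295 ≈ 10.745 μg/mL.

10.7 μg/mL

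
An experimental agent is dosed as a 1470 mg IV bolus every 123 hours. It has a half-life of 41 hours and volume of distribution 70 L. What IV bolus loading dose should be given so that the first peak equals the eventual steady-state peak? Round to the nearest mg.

f = (1/2)^(123/41) ≈ 0.125000; accumulation ratio R = 1/(1−f) ≈ 1.14286.
Loading dose to hit Cmax,ss on first dose: D_load = D_maint·R ≈ 1470 × 1.14286 ≈ 1680.00 mg.

1680 mg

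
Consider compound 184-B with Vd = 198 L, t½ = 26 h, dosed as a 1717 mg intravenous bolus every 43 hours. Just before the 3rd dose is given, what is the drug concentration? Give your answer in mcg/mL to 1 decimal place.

3.6 mcg/mL

f = (1/2)^(τ/t½) = (1/2)^(43/26) ≈ 0.3178.
C₀ = D/Vd = 1717/198 ≈ 8.672 mcg/mL.
Before the 3rd dose, 2 doses have been given. Superposition: Cmin = C₀·(f + f²).
≈ 8.672 × (0.3178 + 0.1010) ≈ 8.672 × 0.4188 ≈ 3.632 mcg/mL.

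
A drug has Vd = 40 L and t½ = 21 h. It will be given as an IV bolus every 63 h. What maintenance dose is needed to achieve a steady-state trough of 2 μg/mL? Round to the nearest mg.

τ/t½ = 63/21 ≈ 3, so f = (1/2)^(63/21) ≈ 0.125000.
Cmin,ss = (D/Vd)·f/(1−f), so D = Cmin,ss·Vd·(1−f)/f.
D = 2 × 40 × (1−f)/f ≈ 2 × 40 × 7.00000 ≈ 560.00 mg.

560 mg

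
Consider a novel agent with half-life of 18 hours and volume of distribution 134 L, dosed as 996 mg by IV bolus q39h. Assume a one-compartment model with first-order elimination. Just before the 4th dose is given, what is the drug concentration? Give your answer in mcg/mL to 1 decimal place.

2.1 mcg/mL

f = (1/2)^(τ/t½) = (1/2)^(39/18) ≈ 0.2227.
C₀ = D/Vd = 996/134 ≈ 7.433 mcg/mL.
Before the 4th dose, 3 doses have been given. Superposition: Cmin = C₀·(f + f² + … + f^3).
≈ 7.433 × (0.2227 + 0.0496 + 0.0110) ≈ 7.433 × 0.2833 ≈ 2.106 mcg/mL.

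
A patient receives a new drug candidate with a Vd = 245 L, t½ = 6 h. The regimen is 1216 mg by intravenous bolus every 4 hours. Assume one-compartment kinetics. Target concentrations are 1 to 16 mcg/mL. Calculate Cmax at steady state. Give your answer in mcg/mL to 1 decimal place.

τ/t½ = 4/6 ≈ 0.66667, so fraction remaining f = (1/2)^(4/6) ≈ 0.6300.
Accumulation ratio R = 1/(1 − f) ≈ 1/0.3700 ≈ 2.7027.
Each bolus raises the concentration by D/Vd = 1216/245 ≈ 4.963 mcg/mL.
Cmax,ss = C₀/(1 − f) ≈ 4.963/0.3700 ≈ 13.414 mcg/mL.
Peak 13.4 mcg/mL vs MTC 16 mcg/mL: below toxic threshold.

13.4 mcg/mL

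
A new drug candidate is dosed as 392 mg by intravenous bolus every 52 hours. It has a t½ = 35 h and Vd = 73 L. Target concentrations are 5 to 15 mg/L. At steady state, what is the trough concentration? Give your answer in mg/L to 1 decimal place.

3.0 mg/L

Over one 52-h interval, 52/35 ≈ 1.4857 half-lives elapse, leaving f ≈ 0.3571 of each dose.
At steady state, accumulation factor R = 1/(1 − e^(−kτ)) ≈ 1.5555.
Single-dose peak C₀ = D/Vd = 392/73 ≈ 5.370 mg/L.
Cmax,ss = C₀/(1 − f) ≈ 5.370/0.6429 ≈ 8.353 mg/L.
One interval later, Cmin,ss = Cmax,ss·e^(−kτ) ≈ 8.353 × 0.3571 ≈ 2.983 mg/L.
Trough 3.0 mg/L vs MEC 5 mg/L: subtherapeutic.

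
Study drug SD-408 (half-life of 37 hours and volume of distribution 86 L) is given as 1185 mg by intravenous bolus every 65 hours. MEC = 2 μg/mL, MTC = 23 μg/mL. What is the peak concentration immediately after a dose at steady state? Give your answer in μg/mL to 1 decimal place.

Over one 65-h interval, 65/37 ≈ 1.7568 half-lives elapse, leaving f ≈ 0.2959 of each dose.
At steady state, accumulation factor R = 1/(1 − e^(−kτ)) ≈ 1.4203.
Each bolus raises the concentration by D/Vd = 1185/86 ≈ 13.779 μg/mL.
Steady-state peak Cmax,ss = C₀·R ≈ 13.779 × 1.4203 ≈ 19.570 μg/mL.
Peak 19.6 μg/mL vs MTC 23 μg/mL: below toxic threshold.

19.6 μg/mL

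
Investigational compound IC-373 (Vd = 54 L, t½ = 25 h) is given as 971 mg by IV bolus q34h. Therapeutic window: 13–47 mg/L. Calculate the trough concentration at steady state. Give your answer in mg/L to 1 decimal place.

k = ln2/t½ = ln2/25 ≈ 0.027726 h⁻¹; fraction remaining f = e^(−kτ) = e^(−0.027726×34) ≈ 0.3896.
At steady state, accumulation factor R = 1/(1 − e^(−kτ)) ≈ 1.6383.
Each bolus raises the concentration by D/Vd = 971/54 ≈ 17.981 mg/L.
Cmax,ss = C₀/(1 − f) ≈ 17.981/0.6104 ≈ 29.458 mg/L.
One interval later, Cmin,ss = Cmax,ss·e^(−kτ) ≈ 29.458 × 0.3896 ≈ 11.477 mg/L.
Trough 11.5 mg/L vs MEC 13 mg/L: subtherapeutic.

11.5 mg/L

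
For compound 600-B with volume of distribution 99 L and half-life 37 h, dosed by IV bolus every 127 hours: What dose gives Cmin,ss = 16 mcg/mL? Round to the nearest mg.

τ/t½ = 127/37 ≈ 3.4324, so f = (1/2)^(127/37) ≈ 0.092626.
Cmin,ss = (D/Vd)·f/(1−f), so D = Cmin,ss·Vd·(1−f)/f.
D = 16 × 99 × (1−f)/f ≈ 16 × 99 × 9.79610 ≈ 15517.02 mg.

15517 mg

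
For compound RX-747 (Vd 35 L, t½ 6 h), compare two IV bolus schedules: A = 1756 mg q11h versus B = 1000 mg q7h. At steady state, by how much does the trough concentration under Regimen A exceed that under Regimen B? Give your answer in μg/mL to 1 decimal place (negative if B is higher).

-3.4 μg/mL

Regimen A: f = (1/2)^(11/6) ≈ 0.2806; Cmin,ss = (1756/35)·f/(1−f) ≈ 19.569 μg/mL.
Regimen B: f = (1/2)^(7/6) ≈ 0.4454; Cmin,ss = (1000/35)·f/(1−f) ≈ 22.946 μg/mL.
Difference ≈ 19.569 − 22.946 ≈ -3.377 μg/mL.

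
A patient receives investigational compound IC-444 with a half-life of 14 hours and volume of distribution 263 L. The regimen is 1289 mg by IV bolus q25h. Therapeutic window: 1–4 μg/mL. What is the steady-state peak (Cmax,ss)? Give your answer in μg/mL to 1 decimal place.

6.9 μg/mL

τ/t½ = 25/14 ≈ 1.7857, so fraction remaining f = (1/2)^(25/14) ≈ 0.2900.
Accumulation ratio R = 1/(1 − f) ≈ 1/0.7100 ≈ 1.4085.
Single-dose peak C₀ = D/Vd = 1289/263 ≈ 4.901 μg/mL.
Steady-state peak Cmax,ss = C₀·R ≈ 4.901 × 1.4085 ≈ 6.903 μg/mL.
Peak 6.9 μg/mL vs MTC 4 μg/mL: exceeds toxic threshold.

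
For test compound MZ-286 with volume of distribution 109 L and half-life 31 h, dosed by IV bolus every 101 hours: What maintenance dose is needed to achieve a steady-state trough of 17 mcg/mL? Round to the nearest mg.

15875 mg

τ/t½ = 101/31 ≈ 3.2581, so f = (1/2)^(101/31) ≈ 0.104526.
Cmin,ss = (D/Vd)·f/(1−f), so D = Cmin,ss·Vd·(1−f)/f.
D = 17 × 109 × (1−f)/f ≈ 17 × 109 × 8.56700 ≈ 15874.65 mg.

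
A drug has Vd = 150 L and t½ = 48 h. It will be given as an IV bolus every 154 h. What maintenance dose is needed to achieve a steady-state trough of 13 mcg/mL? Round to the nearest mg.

τ/t½ = 154/48 ≈ 3.2083, so f = (1/2)^(154/48) ≈ 0.108192.
Cmin,ss = (D/Vd)·f/(1−f), so D = Cmin,ss·Vd·(1−f)/f.
D = 13 × 150 × (1−f)/f ≈ 13 × 150 × 8.24283 ≈ 16073.52 mg.

16074 mg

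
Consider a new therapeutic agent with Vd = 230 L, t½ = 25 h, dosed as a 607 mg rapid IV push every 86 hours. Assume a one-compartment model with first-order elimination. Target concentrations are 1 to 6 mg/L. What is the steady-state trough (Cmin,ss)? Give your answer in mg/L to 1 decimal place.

0.3 mg/L

k = ln2/t½ = ln2/25 ≈ 0.027726 h⁻¹; fraction remaining f = e^(−kτ) = e^(−0.027726×86) ≈ 0.0921.
Accumulation ratio R = 1/(1 − f) ≈ 1/0.9079 ≈ 1.1014.
Each bolus raises the concentration by D/Vd = 607/230 ≈ 2.639 mg/L.
Cmax,ss = C₀/(1 − f) ≈ 2.639/0.9079 ≈ 2.907 mg/L.
One interval later, Cmin,ss = Cmax,ss·e^(−kτ) ≈ 2.907 × 0.0921 ≈ 0.268 mg/L.
Trough 0.3 mg/L vs MEC 1 mg/L: subtherapeutic.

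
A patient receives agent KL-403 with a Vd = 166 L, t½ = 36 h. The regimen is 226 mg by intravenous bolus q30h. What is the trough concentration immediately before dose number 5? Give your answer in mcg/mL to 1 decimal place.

1.6 mcg/mL

f = (1/2)^(τ/t½) = (1/2)^(30/36) ≈ 0.5612.
C₀ = D/Vd = 226/166 ≈ 1.361 mcg/mL.
Before the 5th dose, 4 doses have been given. Superposition: Cmin = C₀·(f + f² + … + f^4).
≈ 1.361 × (0.5612 + 0.3149 + 0.1767 + 0.0992) ≈ 1.361 × 1.1520 ≈ 1.568 mcg/mL.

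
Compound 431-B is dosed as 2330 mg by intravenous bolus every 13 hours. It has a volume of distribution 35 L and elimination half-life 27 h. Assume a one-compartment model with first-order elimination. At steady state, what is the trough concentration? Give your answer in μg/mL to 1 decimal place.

168.0 μg/mL

Over one 13-h interval, 13/27 ≈ 0.48148 half-lives elapse, leaving f ≈ 0.7162 of each dose.
Accumulation ratio R = 1/(1 − f) ≈ 1/0.2838 ≈ 3.5236.
Single-dose peak C₀ = D/Vd = 2330/35 ≈ 66.571 μg/mL.
Steady-state peak Cmax,ss = C₀·R ≈ 66.571 × 3.5236 ≈ 234.570 μg/mL.
Steady-state trough Cmin,ss = Cmax,ss·f ≈ 234.570 × 0.7162 ≈ 167.999 μg/mL.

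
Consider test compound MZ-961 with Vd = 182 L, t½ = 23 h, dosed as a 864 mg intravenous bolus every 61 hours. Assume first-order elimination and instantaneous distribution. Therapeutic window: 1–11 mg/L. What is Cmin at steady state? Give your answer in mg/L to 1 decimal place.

0.9 mg/L

τ/t½ = 61/23 ≈ 2.6522, so fraction remaining f = (1/2)^(61/23) ≈ 0.1591.
Accumulation ratio R = 1/(1 − f) ≈ 1/0.8409 ≈ 1.1892.
Single-dose peak C₀ = D/Vd = 864/182 ≈ 4.747 mg/L.
Steady-state peak Cmax,ss = C₀·R ≈ 4.747 × 1.1892 ≈ 5.645 mg/L.
Steady-state trough Cmin,ss = Cmax,ss·f ≈ 5.645 × 0.1591 ≈ 0.898 mg/L.
Trough 0.9 mg/L vs MEC 1 mg/L: subtherapeutic.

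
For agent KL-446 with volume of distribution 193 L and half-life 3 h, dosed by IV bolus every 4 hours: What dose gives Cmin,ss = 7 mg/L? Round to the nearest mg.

2053 mg

τ/t½ = 4/3 ≈ 1.3333, so f = (1/2)^(4/3) ≈ 0.396850.
Cmin,ss = (D/Vd)·f/(1−f), so D = Cmin,ss·Vd·(1−f)/f.
D = 7 × 193 × (1−f)/f ≈ 7 × 193 × 1.51984 ≈ 2053.30 mg.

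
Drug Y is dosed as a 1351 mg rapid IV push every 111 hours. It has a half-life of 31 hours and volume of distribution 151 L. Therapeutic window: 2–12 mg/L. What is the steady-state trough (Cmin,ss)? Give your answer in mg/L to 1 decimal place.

0.8 mg/L

k = ln2/t½ = ln2/31 ≈ 0.022360 h⁻¹; fraction remaining f = e^(−kτ) = e^(−0.022360×111) ≈ 0.0836.
At steady state, accumulation factor R = 1/(1 − e^(−kτ)) ≈ 1.0912.
Single-dose peak C₀ = D/Vd = 1351/151 ≈ 8.947 mg/L.
Steady-state peak Cmax,ss = C₀·R ≈ 8.947 × 1.0912 ≈ 9.763 mg/L.
Steady-state trough Cmin,ss = Cmax,ss·f ≈ 9.763 × 0.0836 ≈ 0.816 mg/L.
Trough 0.8 mg/L vs MEC 2 mg/L: subtherapeutic.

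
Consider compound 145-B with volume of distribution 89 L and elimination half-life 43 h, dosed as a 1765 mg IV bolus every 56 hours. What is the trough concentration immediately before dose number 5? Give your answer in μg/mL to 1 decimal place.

f = (1/2)^(τ/t½) = (1/2)^(56/43) ≈ 0.4055.
C₀ = D/Vd = 1765/89 ≈ 19.831 μg/mL.
Before the 5th dose, 4 doses have been given. Superposition: Cmin = C₀·(f + f² + … + f^4).
≈ 19.831 × (0.4055 + 0.1644 + 0.0667 + 0.0270) ≈ 19.831 × 0.6636 ≈ 13.160 μg/mL.

13.2 μg/mL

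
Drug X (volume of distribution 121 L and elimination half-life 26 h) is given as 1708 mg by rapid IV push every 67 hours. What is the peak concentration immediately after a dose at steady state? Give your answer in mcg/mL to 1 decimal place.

Over one 67-h interval, 67/26 ≈ 2.5769 half-lives elapse, leaving f ≈ 0.1676 of each dose.
Accumulation ratio R = 1/(1 − f) ≈ 1/0.8324 ≈ 1.2013.
Single-dose peak C₀ = D/Vd = 1708/121 ≈ 14.116 mcg/mL.
Steady-state peak Cmax,ss = C₀·R ≈ 14.116 × 1.2013 ≈ 16.958 mcg/mL.

17.0 mcg/mL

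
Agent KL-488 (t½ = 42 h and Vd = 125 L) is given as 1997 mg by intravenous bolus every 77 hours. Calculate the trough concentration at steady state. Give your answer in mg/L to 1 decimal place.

6.2 mg/L

Over one 77-h interval, 77/42 ≈ 1.8333 half-lives elapse, leaving f ≈ 0.2806 of each dose.
Single-dose peak C₀ = D/Vd = 1997/125 ≈ 15.976 mg/L.
Steady-state trough Cmin,ss = C₀·f/(1−f) ≈ 15.976 × 0.2806/0.7194 ≈ 6.231 mg/L.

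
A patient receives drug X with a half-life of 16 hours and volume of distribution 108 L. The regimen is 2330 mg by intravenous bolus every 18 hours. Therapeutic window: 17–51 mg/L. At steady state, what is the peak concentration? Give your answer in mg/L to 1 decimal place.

39.8 mg/L

Over one 18-h interval, 18/16 ≈ 1.125 half-lives elapse, leaving f ≈ 0.4585 of each dose.
Accumulation ratio R = 1/(1 − f) ≈ 1/0.5415 ≈ 1.8467.
Each bolus raises the concentration by D/Vd = 2330/108 ≈ 21.574 mg/L.
Steady-state peak Cmax,ss = C₀·R ≈ 21.574 × 1.8467 ≈ 39.841 mg/L.
Peak 39.8 mg/L vs MTC 51 mg/L: below toxic threshold.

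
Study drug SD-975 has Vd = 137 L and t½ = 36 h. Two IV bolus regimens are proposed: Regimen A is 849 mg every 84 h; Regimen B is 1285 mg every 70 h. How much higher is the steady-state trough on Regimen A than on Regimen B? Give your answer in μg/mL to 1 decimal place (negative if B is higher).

-1.8 μg/mL

Regimen A: f = (1/2)^(84/36) ≈ 0.1984; Cmin,ss = (849/137)·f/(1−f) ≈ 1.534 μg/mL.
Regimen B: f = (1/2)^(70/36) ≈ 0.2598; Cmin,ss = (1285/137)·f/(1−f) ≈ 3.292 μg/mL.
Difference ≈ 1.534 − 3.292 ≈ -1.758 μg/mL.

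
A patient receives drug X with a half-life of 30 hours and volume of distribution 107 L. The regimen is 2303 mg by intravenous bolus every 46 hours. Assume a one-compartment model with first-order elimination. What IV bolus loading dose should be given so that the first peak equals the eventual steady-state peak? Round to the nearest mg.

3519 mg

f = (1/2)^(46/30) ≈ 0.345478; accumulation ratio R = 1/(1−f) ≈ 1.52783.
Loading dose to hit Cmax,ss on first dose: D_load = D_maint·R ≈ 2303 × 1.52783 ≈ 3518.59 mg.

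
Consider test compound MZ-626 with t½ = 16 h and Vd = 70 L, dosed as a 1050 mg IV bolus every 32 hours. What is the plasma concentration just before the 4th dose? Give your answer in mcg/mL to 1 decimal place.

4.9 mcg/mL

f = (1/2)^(τ/t½) = (1/2)^(32/16) ≈ 0.2500.
C₀ = D/Vd = 1050/70 ≈ 15.000 mcg/mL.
Before the 4th dose, 3 doses have been given. Superposition: Cmin = C₀·(f + f² + … + f^3).
≈ 15.000 × (0.2500 + 0.0625 + 0.0156) ≈ 15.000 × 0.3281 ≈ 4.921 mcg/mL.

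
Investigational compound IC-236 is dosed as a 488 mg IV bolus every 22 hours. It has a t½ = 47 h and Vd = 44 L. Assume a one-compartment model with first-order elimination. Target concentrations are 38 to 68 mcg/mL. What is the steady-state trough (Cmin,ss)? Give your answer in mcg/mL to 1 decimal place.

28.9 mcg/mL

τ/t½ = 22/47 ≈ 0.46809, so fraction remaining f = (1/2)^(22/47) ≈ 0.7229.
Accumulation ratio R = 1/(1 − f) ≈ 1/0.2771 ≈ 3.6088.
Single-dose peak C₀ = D/Vd = 488/44 ≈ 11.091 mcg/mL.
Steady-state peak Cmax,ss = C₀·R ≈ 11.091 × 3.6088 ≈ 40.025 mcg/mL.
Steady-state trough Cmin,ss = Cmax,ss·f ≈ 40.025 × 0.7229 ≈ 28.934 mcg/mL.
Trough 28.9 mcg/mL vs MEC 38 mcg/mL: subtherapeutic.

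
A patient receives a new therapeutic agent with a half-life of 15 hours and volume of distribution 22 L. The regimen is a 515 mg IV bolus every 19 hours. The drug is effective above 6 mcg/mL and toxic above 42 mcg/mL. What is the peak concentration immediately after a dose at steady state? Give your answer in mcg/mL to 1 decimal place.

40.1 mcg/mL

k = ln2/t½ = ln2/15 ≈ 0.046210 h⁻¹; fraction remaining f = e^(−kτ) = e^(−0.046210×19) ≈ 0.4156.
Accumulation ratio R = 1/(1 − f) ≈ 1/0.5844 ≈ 1.7112.
Single-dose peak C₀ = D/Vd = 515/22 ≈ 23.409 mcg/mL.
Steady-state peak Cmax,ss = C₀·R ≈ 23.409 × 1.7112 ≈ 40.057 mcg/mL.
Peak 40.1 mcg/mL vs MTC 42 mcg/mL: below toxic threshold.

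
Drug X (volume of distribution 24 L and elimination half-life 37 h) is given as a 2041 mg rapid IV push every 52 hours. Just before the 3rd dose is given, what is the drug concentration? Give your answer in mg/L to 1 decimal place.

44.2 mg/L

f = (1/2)^(τ/t½) = (1/2)^(52/37) ≈ 0.3775.
C₀ = D/Vd = 2041/24 ≈ 85.042 mg/L.
Before the 3rd dose, 2 doses have been given. Superposition: Cmin = C₀·(f + f²).
≈ 85.042 × (0.3775 + 0.1425) ≈ 85.042 × 0.5200 ≈ 44.222 mg/L.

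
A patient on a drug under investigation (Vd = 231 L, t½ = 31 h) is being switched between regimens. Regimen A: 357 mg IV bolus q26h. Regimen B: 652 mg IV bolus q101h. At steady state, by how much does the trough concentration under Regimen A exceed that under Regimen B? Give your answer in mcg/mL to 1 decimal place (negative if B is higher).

1.6 mcg/mL

Regimen A: f = (1/2)^(26/31) ≈ 0.5591; Cmin,ss = (357/231)·f/(1−f) ≈ 1.960 mcg/mL.
Regimen B: f = (1/2)^(101/31) ≈ 0.1045; Cmin,ss = (652/231)·f/(1−f) ≈ 0.329 mcg/mL.
Difference ≈ 1.960 − 0.329 ≈ 1.631 mcg/mL.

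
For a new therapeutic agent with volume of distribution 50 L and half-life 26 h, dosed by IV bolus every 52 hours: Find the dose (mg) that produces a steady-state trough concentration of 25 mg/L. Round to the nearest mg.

3750 mg

τ/t½ = 52/26 ≈ 2, so f = (1/2)^(52/26) ≈ 0.250000.
Cmin,ss = (D/Vd)·f/(1−f), so D = Cmin,ss·Vd·(1−f)/f.
D = 25 × 50 × (1−f)/f ≈ 25 × 50 × 3.00000 ≈ 3750.00 mg.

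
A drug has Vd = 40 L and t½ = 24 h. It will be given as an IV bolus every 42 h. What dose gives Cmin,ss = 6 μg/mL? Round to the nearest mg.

567 mg

τ/t½ = 42/24 ≈ 1.75, so f = (1/2)^(42/24) ≈ 0.297302.
Cmin,ss = (D/Vd)·f/(1−f), so D = Cmin,ss·Vd·(1−f)/f.
D = 6 × 40 × (1−f)/f ≈ 6 × 40 × 2.36358 ≈ 567.26 mg.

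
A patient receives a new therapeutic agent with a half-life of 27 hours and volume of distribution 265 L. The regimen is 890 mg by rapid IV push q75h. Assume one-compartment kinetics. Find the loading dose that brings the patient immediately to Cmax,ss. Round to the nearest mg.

f = (1/2)^(75/27) ≈ 0.145816; accumulation ratio R = 1/(1−f) ≈ 1.17071.
Loading dose to hit Cmax,ss on first dose: D_load = D_maint·R ≈ 890 × 1.17071 ≈ 1041.93 mg.

1042 mg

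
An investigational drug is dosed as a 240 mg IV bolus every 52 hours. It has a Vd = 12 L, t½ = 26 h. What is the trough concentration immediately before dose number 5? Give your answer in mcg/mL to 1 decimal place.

6.6 mcg/mL

f = (1/2)^(τ/t½) = (1/2)^(52/26) ≈ 0.2500.
C₀ = D/Vd = 240/12 ≈ 20.000 mcg/mL.
Before the 5th dose, 4 doses have been given. Superposition: Cmin = C₀·(f + f² + … + f^4).
≈ 20.000 × (0.2500 + 0.0625 + 0.0156 + 0.0039) ≈ 20.000 × 0.3320 ≈ 6.640 mcg/mL.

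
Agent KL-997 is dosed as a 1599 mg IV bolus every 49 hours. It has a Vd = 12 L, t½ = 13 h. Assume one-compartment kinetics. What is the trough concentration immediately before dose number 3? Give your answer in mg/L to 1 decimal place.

10.5 mg/L

f = (1/2)^(τ/t½) = (1/2)^(49/13) ≈ 0.0733.
C₀ = D/Vd = 1599/12 ≈ 133.250 mg/L.
Before the 3rd dose, 2 doses have been given. Superposition: Cmin = C₀·(f + f²).
≈ 133.250 × (0.0733 + 0.0054) ≈ 133.250 × 0.0787 ≈ 10.487 mg/L.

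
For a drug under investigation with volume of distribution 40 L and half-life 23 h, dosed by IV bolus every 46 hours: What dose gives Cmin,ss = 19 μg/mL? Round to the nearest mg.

τ/t½ = 46/23 ≈ 2, so f = (1/2)^(46/23) ≈ 0.250000.
Cmin,ss = (D/Vd)·f/(1−f), so D = Cmin,ss·Vd·(1−f)/f.
D = 19 × 40 × (1−f)/f ≈ 19 × 40 × 3.00000 ≈ 2280.00 mg.

2280 mg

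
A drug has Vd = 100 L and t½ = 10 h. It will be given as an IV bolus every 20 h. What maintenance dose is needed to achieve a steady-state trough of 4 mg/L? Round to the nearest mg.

τ/t½ = 20/10 ≈ 2, so f = (1/2)^(20/10) ≈ 0.250000.
Cmin,ss = (D/Vd)·f/(1−f), so D = Cmin,ss·Vd·(1−f)/f.
D = 4 × 100 × (1−f)/f ≈ 4 × 100 × 3.00000 ≈ 1200.00 mg.

1200 mg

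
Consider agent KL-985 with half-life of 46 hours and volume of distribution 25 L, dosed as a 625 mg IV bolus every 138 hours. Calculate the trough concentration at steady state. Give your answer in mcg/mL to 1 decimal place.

The dosing interval is 3 half-lives, so f = 2^(−3) = 0.125.
At steady state, R = 1/(1 − 0.125) = 8/7.
Single-dose peak C₀ = D/Vd = 625/25 = 25 mcg/mL.
Steady-state peak Cmax,ss = C₀·R = 25 × 8/7 ≈ 28.571 mcg/mL.
Steady-state trough Cmin,ss = Cmax,ss·f ≈ 28.571 × 0.125 ≈ 3.571 mcg/mL.

3.6 mcg/mL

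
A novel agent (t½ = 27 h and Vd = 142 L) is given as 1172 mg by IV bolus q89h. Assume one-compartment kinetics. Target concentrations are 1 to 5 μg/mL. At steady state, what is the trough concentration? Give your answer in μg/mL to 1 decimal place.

k = ln2/t½ = ln2/27 ≈ 0.025672 h⁻¹; fraction remaining f = e^(−kτ) = e^(−0.025672×89) ≈ 0.1018.
At steady state, accumulation factor R = 1/(1 − e^(−kτ)) ≈ 1.1133.
Single-dose peak C₀ = D/Vd = 1172/142 ≈ 8.254 μg/mL.
Steady-state peak Cmax,ss = C₀·R ≈ 8.254 × 1.1133 ≈ 9.189 μg/mL.
Steady-state trough Cmin,ss = Cmax,ss·f ≈ 9.189 × 0.1018 ≈ 0.935 μg/mL.
Trough 0.9 μg/mL vs MEC 1 μg/mL: subtherapeutic.

0.9 μg/mL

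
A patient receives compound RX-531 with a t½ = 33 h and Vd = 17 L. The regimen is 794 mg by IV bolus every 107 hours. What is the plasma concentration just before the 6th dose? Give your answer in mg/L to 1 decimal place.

f = (1/2)^(τ/t½) = (1/2)^(107/33) ≈ 0.1057.
C₀ = D/Vd = 794/17 ≈ 46.706 mg/L.
Before the 6th dose, 5 doses have been given. Superposition: Cmin = C₀·(f + f² + … + f^5).
≈ 46.706 × (0.1057 + 0.0112 + 0.0012 + 0.0001 + 0.0000) ≈ 46.706 × 0.1182 ≈ 5.521 mg/L.

5.5 mg/L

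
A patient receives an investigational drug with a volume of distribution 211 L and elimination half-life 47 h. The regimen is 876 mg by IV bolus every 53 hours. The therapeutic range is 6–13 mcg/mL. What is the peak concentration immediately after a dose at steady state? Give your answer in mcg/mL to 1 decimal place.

k = ln2/t½ = ln2/47 ≈ 0.014748 h⁻¹; fraction remaining f = e^(−kτ) = e^(−0.014748×53) ≈ 0.4577.
At steady state, accumulation factor R = 1/(1 − e^(−kτ)) ≈ 1.8440.
Each bolus raises the concentration by D/Vd = 876/211 ≈ 4.152 mcg/mL.
Steady-state peak Cmax,ss = C₀·R ≈ 4.152 × 1.8440 ≈ 7.656 mcg/mL.
Peak 7.7 mcg/mL vs MTC 13 mcg/mL: below toxic threshold.

7.7 mcg/mL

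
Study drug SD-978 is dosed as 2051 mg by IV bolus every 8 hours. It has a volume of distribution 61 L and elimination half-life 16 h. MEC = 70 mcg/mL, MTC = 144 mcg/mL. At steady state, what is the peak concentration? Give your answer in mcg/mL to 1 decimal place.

τ/t½ = 8/16 ≈ 0.5, so fraction remaining f = (1/2)^(8/16) ≈ 0.7071.
At steady state, accumulation factor R = 1/(1 − e^(−kτ)) ≈ 3.4141.
Each bolus raises the concentration by D/Vd = 2051/61 ≈ 33.623 mcg/mL.
Steady-state peak Cmax,ss = C₀·R ≈ 33.623 × 3.4141 ≈ 114.792 mcg/mL.
Peak 114.8 mcg/mL vs MTC 144 mcg/mL: below toxic threshold.

114.8 mcg/mL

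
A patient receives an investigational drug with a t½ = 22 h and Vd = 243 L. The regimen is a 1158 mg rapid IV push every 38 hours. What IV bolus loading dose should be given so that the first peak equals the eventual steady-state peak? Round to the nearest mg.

1659 mg

f = (1/2)^(38/22) ≈ 0.302022; accumulation ratio R = 1/(1−f) ≈ 1.43271.
Loading dose to hit Cmax,ss on first dose: D_load = D_maint·R ≈ 1158 × 1.43271 ≈ 1659.08 mg.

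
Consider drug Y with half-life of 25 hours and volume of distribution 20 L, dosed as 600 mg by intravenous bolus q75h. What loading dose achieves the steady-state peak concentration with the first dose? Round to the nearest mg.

f = (1/2)^(75/25) ≈ 0.125000; accumulation ratio R = 1/(1−f) ≈ 1.14286.
Loading dose to hit Cmax,ss on first dose: D_load = D_maint·R ≈ 600 × 1.14286 ≈ 685.72 mg.

686 mg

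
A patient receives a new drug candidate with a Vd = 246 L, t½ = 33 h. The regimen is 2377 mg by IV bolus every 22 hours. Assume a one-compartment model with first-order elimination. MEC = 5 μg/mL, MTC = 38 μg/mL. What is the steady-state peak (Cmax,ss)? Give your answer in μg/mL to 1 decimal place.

26.1 μg/mL

τ/t½ = 22/33 ≈ 0.66667, so fraction remaining f = (1/2)^(22/33) ≈ 0.6300.
Accumulation ratio R = 1/(1 − f) ≈ 1/0.3700 ≈ 2.7027.
Each bolus raises the concentration by D/Vd = 2377/246 ≈ 9.663 μg/mL.
Steady-state peak Cmax,ss = C₀·R ≈ 9.663 × 2.7027 ≈ 26.116 μg/mL.
Peak 26.1 μg/mL vs MTC 38 μg/mL: below toxic threshold.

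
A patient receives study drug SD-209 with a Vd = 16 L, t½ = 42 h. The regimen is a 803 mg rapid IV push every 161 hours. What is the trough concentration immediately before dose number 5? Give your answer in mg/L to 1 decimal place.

f = (1/2)^(τ/t½) = (1/2)^(161/42) ≈ 0.0702.
C₀ = D/Vd = 803/16 ≈ 50.188 mg/L.
Before the 5th dose, 4 doses have been given. Superposition: Cmin = C₀·(f + f² + … + f^4).
≈ 50.188 × (0.0702 + 0.0049 + 0.0003 + 0.0000) ≈ 50.188 × 0.0754 ≈ 3.784 mg/L.

3.8 mg/L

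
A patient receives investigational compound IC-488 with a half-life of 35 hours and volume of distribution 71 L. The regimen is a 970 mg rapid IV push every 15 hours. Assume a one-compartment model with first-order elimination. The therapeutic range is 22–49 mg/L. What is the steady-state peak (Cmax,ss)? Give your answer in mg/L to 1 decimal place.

53.2 mg/L

k = ln2/t½ = ln2/35 ≈ 0.019804 h⁻¹; fraction remaining f = e^(−kτ) = e^(−0.019804×15) ≈ 0.7430.
At steady state, accumulation factor R = 1/(1 − e^(−kτ)) ≈ 3.8911.
Single-dose peak C₀ = D/Vd = 970/71 ≈ 13.662 mg/L.
Cmax,ss = C₀/(1 − f) ≈ 13.662/0.2570 ≈ 53.160 mg/L.
Peak 53.2 mg/L vs MTC 49 mg/L: exceeds toxic threshold.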